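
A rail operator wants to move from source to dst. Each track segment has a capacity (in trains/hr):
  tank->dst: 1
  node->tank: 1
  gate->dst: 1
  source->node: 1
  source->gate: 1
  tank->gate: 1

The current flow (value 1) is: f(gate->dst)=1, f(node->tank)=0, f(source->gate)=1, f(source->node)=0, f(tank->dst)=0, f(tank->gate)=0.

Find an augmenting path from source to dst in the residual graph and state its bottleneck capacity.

Residual along source->node->tank->dst: source->node: 1, node->tank: 1, tank->dst: 1.
Bottleneck = min = 1.

source->node->tank->dst, bottleneck 1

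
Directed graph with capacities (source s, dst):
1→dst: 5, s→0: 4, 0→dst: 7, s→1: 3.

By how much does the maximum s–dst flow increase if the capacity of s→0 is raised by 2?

2

Original max flow = 7.
After raising cap(s→0), augmenting paths through that edge carry 2 more units.
New max flow = 9. Increase = 2.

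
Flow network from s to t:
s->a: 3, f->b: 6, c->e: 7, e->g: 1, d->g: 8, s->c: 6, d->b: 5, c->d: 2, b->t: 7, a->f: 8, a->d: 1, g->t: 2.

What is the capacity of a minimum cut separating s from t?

6

Max flow = 6 (via 3 augmenting paths).
In the residual at optimum, the set reachable from s is {c, e, s}.
Cut edges: s->a (cap 3), c->d (cap 2), e->g (cap 1). Sum = 6.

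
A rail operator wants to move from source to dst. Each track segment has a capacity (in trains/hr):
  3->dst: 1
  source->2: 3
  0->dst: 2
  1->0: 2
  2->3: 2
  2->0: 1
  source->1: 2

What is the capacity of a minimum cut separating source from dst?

Max flow = 3 (via 2 augmenting paths).
In the residual at optimum, the set reachable from source is {0, 1, 2, 3, source}.
Cut edges: 0->dst (cap 2), 3->dst (cap 1). Sum = 3.

3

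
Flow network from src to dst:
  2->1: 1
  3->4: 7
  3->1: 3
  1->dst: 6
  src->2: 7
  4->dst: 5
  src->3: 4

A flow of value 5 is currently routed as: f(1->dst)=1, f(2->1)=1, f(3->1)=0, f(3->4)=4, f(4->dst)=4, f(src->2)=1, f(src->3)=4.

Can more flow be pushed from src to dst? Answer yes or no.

Residual reachable from src: {2, src}; dst is not reachable.
Saturated cut: src->3, 2->1 with total capacity 5 = current flow value. Flow is maximum.

No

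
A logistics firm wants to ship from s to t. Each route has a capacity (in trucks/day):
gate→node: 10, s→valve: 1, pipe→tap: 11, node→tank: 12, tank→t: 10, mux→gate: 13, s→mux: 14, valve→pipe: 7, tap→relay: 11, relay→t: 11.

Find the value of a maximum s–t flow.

11

Augment s→mux→gate→node→tank→t: bottleneck 10. Total 10.
Augment s→valve→pipe→tap→relay→t: bottleneck 1. Total 11.
No augmenting path remains in the residual graph.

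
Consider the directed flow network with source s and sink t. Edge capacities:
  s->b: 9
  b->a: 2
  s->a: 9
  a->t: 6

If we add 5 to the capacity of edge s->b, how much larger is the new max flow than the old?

0

Original max flow = 6.
Edge s->b does not cross the min cut (source side {a, b, s}), so extra capacity there cannot help.
New max flow = 6. Increase = 0.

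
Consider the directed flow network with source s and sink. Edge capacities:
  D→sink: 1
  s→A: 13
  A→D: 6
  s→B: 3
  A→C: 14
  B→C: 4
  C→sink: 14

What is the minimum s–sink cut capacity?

15

Max flow = 15 (via 3 augmenting paths).
In the residual at optimum, the set reachable from s is {A, B, C, D, s}.
Cut edges: C→sink (cap 14), D→sink (cap 1). Sum = 15.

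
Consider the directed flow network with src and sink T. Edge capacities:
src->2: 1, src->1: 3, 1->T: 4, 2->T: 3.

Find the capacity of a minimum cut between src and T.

4

Max flow = 4 (via 2 augmenting paths).
In the residual at optimum, the set reachable from src is {src}.
Cut edges: src->2 (cap 1), src->1 (cap 3). Sum = 4.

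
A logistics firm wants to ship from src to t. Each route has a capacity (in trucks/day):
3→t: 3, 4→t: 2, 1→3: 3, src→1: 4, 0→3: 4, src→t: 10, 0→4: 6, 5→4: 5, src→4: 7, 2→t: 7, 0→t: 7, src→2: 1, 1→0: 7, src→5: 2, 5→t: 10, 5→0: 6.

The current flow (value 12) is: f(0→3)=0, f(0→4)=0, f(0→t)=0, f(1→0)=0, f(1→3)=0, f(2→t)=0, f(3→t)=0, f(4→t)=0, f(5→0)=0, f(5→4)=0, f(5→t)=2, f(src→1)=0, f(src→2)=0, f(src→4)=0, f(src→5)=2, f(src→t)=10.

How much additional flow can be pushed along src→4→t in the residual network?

2

Residual capacities along the path: src→4: 7, 4→t: 2.
Minimum is 2.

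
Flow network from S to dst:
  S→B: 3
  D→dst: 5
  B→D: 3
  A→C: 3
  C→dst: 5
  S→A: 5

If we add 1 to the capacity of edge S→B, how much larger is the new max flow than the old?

Original max flow = 6.
Even with extra capacity on S→B, another cut of capacity 6 remains binding.
New max flow = 6. Increase = 0.

0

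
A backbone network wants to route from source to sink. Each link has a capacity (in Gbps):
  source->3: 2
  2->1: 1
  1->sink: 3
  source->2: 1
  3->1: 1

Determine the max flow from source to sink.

Augment source->2->1->sink: bottleneck 1. Total 1.
Augment source->3->1->sink: bottleneck 1. Total 2.
No augmenting path remains in the residual graph.

2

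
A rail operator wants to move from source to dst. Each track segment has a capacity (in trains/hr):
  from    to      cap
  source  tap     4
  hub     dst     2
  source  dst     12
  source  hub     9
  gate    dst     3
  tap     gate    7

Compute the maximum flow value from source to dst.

Augment source->dst: bottleneck 12. Total 12.
Augment source->hub->dst: bottleneck 2. Total 14.
Augment source->tap->gate->dst: bottleneck 3. Total 17.
No augmenting path remains in the residual graph.

17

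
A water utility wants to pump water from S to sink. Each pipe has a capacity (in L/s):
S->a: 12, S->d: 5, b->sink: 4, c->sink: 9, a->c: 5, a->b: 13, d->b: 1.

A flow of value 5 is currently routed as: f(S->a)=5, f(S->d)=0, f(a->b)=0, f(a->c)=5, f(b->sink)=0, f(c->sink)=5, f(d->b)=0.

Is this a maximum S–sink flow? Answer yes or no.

No

Residual path S->a->b->sink has bottleneck 4 > 0.
Pushing 4 along it raises the flow to 9, so the given flow is not maximum.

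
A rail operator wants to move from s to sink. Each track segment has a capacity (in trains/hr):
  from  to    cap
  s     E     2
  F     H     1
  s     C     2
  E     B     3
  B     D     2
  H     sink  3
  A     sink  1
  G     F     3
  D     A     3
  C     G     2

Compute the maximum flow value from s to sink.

Augment s→E→B→D→A→sink: bottleneck 1. Total 1.
Augment s→C→G→F→H→sink: bottleneck 1. Total 2.
No augmenting path remains in the residual graph.

2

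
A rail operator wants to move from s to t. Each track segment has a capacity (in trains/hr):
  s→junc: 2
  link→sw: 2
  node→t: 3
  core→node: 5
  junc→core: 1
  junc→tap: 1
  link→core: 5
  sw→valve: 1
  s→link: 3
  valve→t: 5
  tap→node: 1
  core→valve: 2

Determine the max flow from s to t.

5

Augment s→junc→tap→node→t: bottleneck 1. Total 1.
Augment s→junc→core→node→t: bottleneck 1. Total 2.
Augment s→link→core→node→t: bottleneck 1. Total 3.
Augment s→link→core→valve→t: bottleneck 2. Total 5.
No augmenting path remains in the residual graph.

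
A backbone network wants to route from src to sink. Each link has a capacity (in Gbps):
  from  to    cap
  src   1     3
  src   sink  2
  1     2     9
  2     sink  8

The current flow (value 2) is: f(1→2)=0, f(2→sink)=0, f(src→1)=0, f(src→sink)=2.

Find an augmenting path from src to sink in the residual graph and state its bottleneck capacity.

Residual along src→1→2→sink: src→1: 3, 1→2: 9, 2→sink: 8.
Bottleneck = min = 3.

src→1→2→sink, bottleneck 3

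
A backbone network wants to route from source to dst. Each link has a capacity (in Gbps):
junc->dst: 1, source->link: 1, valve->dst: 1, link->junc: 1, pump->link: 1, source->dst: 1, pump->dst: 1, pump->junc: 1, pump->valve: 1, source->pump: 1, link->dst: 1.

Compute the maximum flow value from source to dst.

Augment source->dst: bottleneck 1. Total 1.
Augment source->pump->dst: bottleneck 1. Total 2.
Augment source->link->dst: bottleneck 1. Total 3.
No augmenting path remains in the residual graph.

3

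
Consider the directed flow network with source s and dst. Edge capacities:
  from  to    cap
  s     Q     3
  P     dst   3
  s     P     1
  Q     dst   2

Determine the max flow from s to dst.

3

Augment s→P→dst: bottleneck 1. Total 1.
Augment s→Q→dst: bottleneck 2. Total 3.
No augmenting path remains in the residual graph.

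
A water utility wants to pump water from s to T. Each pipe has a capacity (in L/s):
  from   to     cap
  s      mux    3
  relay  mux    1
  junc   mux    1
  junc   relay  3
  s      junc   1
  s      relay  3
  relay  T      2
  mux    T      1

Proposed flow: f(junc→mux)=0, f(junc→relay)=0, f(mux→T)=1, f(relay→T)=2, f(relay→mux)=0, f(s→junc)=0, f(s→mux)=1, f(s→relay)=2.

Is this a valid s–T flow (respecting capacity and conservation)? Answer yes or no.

Every edge has 0 ≤ f(e) ≤ cap(e).
At each intermediate node, inflow equals outflow.

Yes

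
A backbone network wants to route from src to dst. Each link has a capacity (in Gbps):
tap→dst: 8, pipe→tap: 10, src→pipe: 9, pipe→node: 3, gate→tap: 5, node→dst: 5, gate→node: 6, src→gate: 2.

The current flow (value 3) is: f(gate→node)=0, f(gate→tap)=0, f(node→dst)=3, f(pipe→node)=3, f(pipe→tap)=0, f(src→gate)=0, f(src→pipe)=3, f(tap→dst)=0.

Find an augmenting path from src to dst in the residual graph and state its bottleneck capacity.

src→pipe→tap→dst, bottleneck 6

Residual along src→pipe→tap→dst: src→pipe: 6, pipe→tap: 10, tap→dst: 8.
Bottleneck = min = 6.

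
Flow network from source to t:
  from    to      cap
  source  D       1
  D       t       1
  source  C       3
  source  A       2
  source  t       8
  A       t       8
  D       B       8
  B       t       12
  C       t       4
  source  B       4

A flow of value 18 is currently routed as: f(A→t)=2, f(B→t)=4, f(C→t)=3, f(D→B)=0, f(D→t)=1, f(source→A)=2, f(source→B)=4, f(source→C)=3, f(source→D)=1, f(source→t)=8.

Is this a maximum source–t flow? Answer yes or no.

Residual reachable from source: {source}; t is not reachable.
Saturated cut: source→D, source→A, source→C, source→B, source→t with total capacity 18 = current flow value. Flow is maximum.

Yes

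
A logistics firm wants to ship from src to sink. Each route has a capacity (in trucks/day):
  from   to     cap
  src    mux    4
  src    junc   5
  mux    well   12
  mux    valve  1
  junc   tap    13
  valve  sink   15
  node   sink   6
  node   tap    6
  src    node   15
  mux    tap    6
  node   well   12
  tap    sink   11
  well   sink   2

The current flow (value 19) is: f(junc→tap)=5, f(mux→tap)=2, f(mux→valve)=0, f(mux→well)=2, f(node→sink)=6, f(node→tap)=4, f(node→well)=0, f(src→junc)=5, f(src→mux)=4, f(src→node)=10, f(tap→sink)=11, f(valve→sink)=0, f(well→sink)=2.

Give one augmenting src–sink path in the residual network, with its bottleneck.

Residual along src→node→well→mux→valve→sink: src→node: 5, node→well: 12, well→mux: 2 (reverse), mux→valve: 1, valve→sink: 15.
Bottleneck = min = 1.

src→node→well→mux→valve→sink, bottleneck 1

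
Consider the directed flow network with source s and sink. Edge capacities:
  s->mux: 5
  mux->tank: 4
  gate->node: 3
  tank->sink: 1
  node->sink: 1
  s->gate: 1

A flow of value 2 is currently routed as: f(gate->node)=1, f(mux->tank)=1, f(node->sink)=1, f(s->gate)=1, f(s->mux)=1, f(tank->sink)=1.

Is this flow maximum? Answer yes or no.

Yes

Residual reachable from s: {mux, s, tank}; sink is not reachable.
Saturated cut: s->gate, tank->sink with total capacity 2 = current flow value. Flow is maximum.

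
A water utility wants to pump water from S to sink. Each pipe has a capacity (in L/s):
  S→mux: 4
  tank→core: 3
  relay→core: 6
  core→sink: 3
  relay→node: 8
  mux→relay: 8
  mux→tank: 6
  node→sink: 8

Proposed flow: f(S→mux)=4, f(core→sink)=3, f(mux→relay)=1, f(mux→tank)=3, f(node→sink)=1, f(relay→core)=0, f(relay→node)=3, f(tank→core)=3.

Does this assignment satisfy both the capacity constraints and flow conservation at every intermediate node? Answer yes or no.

No

Conservation fails at relay: inflow 1 ≠ outflow 3.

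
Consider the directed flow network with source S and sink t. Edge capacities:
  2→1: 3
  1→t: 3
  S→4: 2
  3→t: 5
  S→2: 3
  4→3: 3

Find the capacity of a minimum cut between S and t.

5

Max flow = 5 (via 2 augmenting paths).
In the residual at optimum, the set reachable from S is {S}.
Cut edges: S→4 (cap 2), S→2 (cap 3). Sum = 5.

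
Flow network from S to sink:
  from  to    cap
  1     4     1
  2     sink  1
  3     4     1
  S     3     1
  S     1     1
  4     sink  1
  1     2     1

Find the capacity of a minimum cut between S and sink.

2

Max flow = 2 (via 2 augmenting paths).
In the residual at optimum, the set reachable from S is {S}.
Cut edges: S→3 (cap 1), S→1 (cap 1). Sum = 2.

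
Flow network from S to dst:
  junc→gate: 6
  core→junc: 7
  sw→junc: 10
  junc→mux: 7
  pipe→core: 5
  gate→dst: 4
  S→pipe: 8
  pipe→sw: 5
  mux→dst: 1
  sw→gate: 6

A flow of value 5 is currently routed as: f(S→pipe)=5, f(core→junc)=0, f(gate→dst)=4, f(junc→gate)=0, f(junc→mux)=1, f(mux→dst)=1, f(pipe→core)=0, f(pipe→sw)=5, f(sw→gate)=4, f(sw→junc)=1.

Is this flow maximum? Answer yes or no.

Residual reachable from S: {S, core, gate, junc, mux, pipe, sw}; dst is not reachable.
Saturated cut: gate→dst, mux→dst with total capacity 5 = current flow value. Flow is maximum.

Yes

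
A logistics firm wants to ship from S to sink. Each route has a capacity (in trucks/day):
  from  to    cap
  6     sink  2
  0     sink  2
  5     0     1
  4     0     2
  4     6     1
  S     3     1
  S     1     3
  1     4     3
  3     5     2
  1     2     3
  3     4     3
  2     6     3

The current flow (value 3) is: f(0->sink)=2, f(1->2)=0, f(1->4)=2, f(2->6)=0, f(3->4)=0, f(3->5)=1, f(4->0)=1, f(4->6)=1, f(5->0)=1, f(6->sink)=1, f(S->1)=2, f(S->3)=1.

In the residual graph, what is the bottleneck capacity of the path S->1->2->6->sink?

Residual capacities along the path: S->1: 1, 1->2: 3, 2->6: 3, 6->sink: 1.
Minimum is 1.

1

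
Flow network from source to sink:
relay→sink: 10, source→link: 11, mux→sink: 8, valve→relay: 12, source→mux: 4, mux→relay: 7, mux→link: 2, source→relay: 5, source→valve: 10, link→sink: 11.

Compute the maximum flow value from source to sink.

25

Augment source→mux→sink: bottleneck 4. Total 4.
Augment source→link→sink: bottleneck 11. Total 15.
Augment source→relay→sink: bottleneck 5. Total 20.
Augment source→valve→relay→sink: bottleneck 5. Total 25.
No augmenting path remains in the residual graph.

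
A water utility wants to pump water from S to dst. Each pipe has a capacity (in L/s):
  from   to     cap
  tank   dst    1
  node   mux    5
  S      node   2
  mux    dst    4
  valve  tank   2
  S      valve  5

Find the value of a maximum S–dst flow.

3

Augment S→node→mux→dst: bottleneck 2. Total 2.
Augment S→valve→tank→dst: bottleneck 1. Total 3.
No augmenting path remains in the residual graph.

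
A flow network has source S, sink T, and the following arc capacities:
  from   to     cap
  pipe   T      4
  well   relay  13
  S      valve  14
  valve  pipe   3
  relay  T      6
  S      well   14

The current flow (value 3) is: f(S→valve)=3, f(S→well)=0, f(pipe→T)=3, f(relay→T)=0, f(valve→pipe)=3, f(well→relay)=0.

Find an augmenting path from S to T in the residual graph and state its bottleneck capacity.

Residual along S→well→relay→T: S→well: 14, well→relay: 13, relay→T: 6.
Bottleneck = min = 6.

S→well→relay→T, bottleneck 6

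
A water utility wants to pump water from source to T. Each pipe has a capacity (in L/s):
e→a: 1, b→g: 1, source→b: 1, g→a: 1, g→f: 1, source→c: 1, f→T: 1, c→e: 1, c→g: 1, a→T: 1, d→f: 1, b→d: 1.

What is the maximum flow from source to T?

Augment source→c→e→a→T: bottleneck 1. Total 1.
Augment source→b→g→f→T: bottleneck 1. Total 2.
No augmenting path remains in the residual graph.

2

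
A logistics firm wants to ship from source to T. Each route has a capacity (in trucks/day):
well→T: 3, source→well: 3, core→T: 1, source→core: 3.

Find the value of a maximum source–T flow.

Augment source→well→T: bottleneck 3. Total 3.
Augment source→core→T: bottleneck 1. Total 4.
No augmenting path remains in the residual graph.

4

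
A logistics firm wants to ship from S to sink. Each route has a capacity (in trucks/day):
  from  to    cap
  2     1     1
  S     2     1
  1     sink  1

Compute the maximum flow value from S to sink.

1

Augment S→2→1→sink: bottleneck 1. Total 1.
No augmenting path remains in the residual graph.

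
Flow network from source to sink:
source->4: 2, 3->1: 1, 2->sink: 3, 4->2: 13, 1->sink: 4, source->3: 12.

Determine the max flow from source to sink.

3

Augment source->4->2->sink: bottleneck 2. Total 2.
Augment source->3->1->sink: bottleneck 1. Total 3.
No augmenting path remains in the residual graph.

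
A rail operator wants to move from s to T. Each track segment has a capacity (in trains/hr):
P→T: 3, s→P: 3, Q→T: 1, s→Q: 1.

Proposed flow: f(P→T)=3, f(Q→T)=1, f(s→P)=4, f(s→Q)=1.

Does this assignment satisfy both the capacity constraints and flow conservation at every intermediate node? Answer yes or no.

No

Capacity violated on s→P: flow 4 > capacity 3.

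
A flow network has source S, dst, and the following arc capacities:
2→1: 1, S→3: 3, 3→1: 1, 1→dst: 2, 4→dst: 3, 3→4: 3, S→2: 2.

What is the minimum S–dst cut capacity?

Max flow = 4 (via 2 augmenting paths).
In the residual at optimum, the set reachable from S is {2, S}.
Cut edges: S→3 (cap 3), 2→1 (cap 1). Sum = 4.

4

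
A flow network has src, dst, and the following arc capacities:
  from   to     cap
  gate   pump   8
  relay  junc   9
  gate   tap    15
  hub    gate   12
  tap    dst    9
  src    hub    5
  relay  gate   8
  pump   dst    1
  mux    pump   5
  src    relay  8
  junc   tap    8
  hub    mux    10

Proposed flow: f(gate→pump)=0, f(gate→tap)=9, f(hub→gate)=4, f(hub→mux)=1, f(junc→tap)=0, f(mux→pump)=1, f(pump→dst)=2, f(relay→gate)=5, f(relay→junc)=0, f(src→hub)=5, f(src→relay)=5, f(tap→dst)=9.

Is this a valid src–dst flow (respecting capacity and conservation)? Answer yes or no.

Capacity violated on pump→dst: flow 2 > capacity 1.

No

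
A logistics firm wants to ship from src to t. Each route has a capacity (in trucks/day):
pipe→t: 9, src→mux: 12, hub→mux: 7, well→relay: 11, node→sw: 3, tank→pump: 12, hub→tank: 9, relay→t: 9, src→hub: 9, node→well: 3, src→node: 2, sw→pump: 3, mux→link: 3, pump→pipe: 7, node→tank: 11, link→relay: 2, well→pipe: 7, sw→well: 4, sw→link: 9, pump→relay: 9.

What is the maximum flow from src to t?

13

Augment src→node→well→pipe→t: bottleneck 2. Total 2.
Augment src→mux→link→relay→t: bottleneck 2. Total 4.
Augment src→hub→tank→pump→relay→t: bottleneck 7. Total 11.
Augment src→hub→tank→pump→pipe→t: bottleneck 2. Total 13.
No augmenting path remains in the residual graph.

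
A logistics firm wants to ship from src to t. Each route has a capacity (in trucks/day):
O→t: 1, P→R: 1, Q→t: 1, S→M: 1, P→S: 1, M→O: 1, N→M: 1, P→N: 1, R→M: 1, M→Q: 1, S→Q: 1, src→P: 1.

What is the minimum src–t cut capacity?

1

Max flow = 1 (via 1 augmenting path).
In the residual at optimum, the set reachable from src is {src}.
Cut edges: src→P (cap 1). Sum = 1.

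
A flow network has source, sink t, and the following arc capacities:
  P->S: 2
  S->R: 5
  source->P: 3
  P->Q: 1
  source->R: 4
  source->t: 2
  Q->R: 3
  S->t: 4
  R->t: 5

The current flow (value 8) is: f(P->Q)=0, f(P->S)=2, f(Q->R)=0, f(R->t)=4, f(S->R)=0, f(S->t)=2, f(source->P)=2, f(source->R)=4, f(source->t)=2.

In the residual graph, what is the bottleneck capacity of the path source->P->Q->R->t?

1

Residual capacities along the path: source->P: 1, P->Q: 1, Q->R: 3, R->t: 1.
Minimum is 1.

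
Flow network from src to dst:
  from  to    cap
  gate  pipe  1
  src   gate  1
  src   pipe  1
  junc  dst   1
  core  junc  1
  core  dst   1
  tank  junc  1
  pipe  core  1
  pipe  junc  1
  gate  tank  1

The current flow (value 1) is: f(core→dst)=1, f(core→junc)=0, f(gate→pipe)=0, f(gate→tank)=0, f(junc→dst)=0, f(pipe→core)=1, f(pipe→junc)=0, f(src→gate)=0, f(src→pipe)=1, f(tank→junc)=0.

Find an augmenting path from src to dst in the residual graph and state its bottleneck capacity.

src→gate→pipe→junc→dst, bottleneck 1

Residual along src→gate→pipe→junc→dst: src→gate: 1, gate→pipe: 1, pipe→junc: 1, junc→dst: 1.
Bottleneck = min = 1.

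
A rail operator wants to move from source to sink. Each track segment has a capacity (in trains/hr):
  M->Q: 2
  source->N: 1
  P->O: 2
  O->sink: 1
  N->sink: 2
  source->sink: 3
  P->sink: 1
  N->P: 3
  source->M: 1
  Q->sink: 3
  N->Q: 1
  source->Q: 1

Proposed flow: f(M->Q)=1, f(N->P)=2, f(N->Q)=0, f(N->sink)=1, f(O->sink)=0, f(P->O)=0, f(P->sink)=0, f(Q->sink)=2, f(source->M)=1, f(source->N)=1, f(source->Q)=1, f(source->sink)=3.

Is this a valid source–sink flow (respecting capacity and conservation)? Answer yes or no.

Conservation fails at N: inflow 1 ≠ outflow 3.

No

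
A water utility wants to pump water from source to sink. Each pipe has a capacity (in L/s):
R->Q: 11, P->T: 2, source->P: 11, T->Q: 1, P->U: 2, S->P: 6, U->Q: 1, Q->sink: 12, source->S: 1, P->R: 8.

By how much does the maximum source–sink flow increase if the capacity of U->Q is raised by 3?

1

Original max flow = 10.
After raising cap(U->Q), augmenting paths through that edge carry 1 more unit.
New max flow = 11. Increase = 1.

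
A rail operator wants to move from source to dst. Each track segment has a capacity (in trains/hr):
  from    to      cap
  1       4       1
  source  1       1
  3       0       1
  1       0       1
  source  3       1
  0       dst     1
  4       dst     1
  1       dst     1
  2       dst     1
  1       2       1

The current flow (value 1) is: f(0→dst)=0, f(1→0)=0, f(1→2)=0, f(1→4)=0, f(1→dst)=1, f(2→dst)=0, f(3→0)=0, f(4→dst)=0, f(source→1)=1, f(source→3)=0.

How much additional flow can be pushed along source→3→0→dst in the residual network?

1

Residual capacities along the path: source→3: 1, 3→0: 1, 0→dst: 1.
Minimum is 1.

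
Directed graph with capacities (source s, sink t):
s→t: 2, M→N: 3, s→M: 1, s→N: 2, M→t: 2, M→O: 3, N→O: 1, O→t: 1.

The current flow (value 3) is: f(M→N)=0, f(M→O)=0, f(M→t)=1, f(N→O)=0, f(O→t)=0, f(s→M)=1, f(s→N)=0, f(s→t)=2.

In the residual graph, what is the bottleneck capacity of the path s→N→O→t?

1

Residual capacities along the path: s→N: 2, N→O: 1, O→t: 1.
Minimum is 1.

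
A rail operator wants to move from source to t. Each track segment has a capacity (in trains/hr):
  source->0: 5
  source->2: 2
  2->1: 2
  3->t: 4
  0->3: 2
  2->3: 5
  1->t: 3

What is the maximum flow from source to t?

4

Augment source->2->1->t: bottleneck 2. Total 2.
Augment source->0->3->t: bottleneck 2. Total 4.
No augmenting path remains in the residual graph.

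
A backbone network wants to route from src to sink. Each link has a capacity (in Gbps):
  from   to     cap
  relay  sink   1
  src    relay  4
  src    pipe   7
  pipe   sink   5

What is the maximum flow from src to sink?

Augment src→relay→sink: bottleneck 1. Total 1.
Augment src→pipe→sink: bottleneck 5. Total 6.
No augmenting path remains in the residual graph.

6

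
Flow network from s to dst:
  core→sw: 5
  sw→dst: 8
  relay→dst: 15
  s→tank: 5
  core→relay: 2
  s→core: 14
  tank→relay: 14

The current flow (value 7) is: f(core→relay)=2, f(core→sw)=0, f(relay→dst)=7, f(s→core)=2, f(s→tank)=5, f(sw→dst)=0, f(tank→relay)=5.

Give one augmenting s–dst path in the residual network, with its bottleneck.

Residual along s→core→sw→dst: s→core: 12, core→sw: 5, sw→dst: 8.
Bottleneck = min = 5.

s→core→sw→dst, bottleneck 5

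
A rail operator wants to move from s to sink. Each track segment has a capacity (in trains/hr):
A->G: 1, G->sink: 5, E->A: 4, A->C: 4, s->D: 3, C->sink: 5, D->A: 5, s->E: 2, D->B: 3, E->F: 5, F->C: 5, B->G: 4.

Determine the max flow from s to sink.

5

Augment s->E->F->C->sink: bottleneck 2. Total 2.
Augment s->D->A->C->sink: bottleneck 3. Total 5.
No augmenting path remains in the residual graph.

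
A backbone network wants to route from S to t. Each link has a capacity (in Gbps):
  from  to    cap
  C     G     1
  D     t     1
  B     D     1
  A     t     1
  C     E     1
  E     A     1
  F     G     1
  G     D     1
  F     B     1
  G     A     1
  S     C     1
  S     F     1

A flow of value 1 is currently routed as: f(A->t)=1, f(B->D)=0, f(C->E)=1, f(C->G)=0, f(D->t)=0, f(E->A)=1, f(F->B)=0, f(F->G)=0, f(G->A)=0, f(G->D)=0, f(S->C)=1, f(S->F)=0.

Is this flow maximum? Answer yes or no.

No

Residual path S->F->G->D->t has bottleneck 1 > 0.
Pushing 1 along it raises the flow to 2, so the given flow is not maximum.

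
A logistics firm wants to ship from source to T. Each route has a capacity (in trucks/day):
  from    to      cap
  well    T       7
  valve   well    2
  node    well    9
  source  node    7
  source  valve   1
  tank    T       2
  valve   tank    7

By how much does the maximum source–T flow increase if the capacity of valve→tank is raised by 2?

0

Original max flow = 8.
Edge valve→tank does not cross the min cut (source side {source}), so extra capacity there cannot help.
New max flow = 8. Increase = 0.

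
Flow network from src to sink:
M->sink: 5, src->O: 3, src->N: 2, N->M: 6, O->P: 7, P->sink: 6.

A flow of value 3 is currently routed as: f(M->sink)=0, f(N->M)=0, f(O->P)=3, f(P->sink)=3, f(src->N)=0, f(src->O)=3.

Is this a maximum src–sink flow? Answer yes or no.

Residual path src->N->M->sink has bottleneck 2 > 0.
Pushing 2 along it raises the flow to 5, so the given flow is not maximum.

No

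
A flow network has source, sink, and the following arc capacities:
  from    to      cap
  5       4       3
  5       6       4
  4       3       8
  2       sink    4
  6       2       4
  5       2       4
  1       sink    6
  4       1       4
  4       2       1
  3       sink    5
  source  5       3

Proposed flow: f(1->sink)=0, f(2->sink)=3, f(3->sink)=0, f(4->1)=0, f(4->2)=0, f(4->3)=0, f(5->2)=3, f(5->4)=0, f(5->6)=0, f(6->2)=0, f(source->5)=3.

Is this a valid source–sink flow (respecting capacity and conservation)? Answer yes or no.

Every edge has 0 ≤ f(e) ≤ cap(e).
At each intermediate node, inflow equals outflow.

Yes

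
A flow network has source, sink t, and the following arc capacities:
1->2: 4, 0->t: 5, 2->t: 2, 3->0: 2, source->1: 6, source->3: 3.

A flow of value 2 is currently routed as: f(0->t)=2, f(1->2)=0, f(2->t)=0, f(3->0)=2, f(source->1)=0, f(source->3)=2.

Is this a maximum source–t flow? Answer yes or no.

Residual path source->1->2->t has bottleneck 2 > 0.
Pushing 2 along it raises the flow to 4, so the given flow is not maximum.

No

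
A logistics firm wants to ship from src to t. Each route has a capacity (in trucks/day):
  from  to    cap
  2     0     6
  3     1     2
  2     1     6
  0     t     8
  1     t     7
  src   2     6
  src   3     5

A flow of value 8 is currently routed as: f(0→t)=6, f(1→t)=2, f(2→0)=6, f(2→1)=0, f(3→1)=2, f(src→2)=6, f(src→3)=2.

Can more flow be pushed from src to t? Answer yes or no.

No

Residual reachable from src: {3, src}; t is not reachable.
Saturated cut: src→2, 3→1 with total capacity 8 = current flow value. Flow is maximum.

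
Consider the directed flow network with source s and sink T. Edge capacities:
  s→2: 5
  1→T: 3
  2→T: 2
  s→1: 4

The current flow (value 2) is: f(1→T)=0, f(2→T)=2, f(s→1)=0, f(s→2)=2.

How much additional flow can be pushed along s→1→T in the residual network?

3

Residual capacities along the path: s→1: 4, 1→T: 3.
Minimum is 3.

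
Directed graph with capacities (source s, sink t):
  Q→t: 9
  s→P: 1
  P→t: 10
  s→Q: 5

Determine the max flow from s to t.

Augment s→Q→t: bottleneck 5. Total 5.
Augment s→P→t: bottleneck 1. Total 6.
No augmenting path remains in the residual graph.

6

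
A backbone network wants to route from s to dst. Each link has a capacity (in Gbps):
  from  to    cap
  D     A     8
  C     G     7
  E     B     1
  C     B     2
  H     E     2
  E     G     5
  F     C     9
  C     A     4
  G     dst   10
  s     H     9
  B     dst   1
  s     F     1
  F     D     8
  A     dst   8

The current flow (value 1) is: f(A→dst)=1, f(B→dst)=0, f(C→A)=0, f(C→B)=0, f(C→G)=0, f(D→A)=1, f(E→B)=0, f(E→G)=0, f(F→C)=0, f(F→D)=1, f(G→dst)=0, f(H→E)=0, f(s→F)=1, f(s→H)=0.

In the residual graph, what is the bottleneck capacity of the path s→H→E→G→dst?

2

Residual capacities along the path: s→H: 9, H→E: 2, E→G: 5, G→dst: 10.
Minimum is 2.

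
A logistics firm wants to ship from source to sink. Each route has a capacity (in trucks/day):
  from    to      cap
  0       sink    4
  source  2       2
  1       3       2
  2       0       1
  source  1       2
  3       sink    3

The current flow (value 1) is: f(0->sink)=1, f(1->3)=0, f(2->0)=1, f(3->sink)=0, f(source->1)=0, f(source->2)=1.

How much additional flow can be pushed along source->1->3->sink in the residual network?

Residual capacities along the path: source->1: 2, 1->3: 2, 3->sink: 3.
Minimum is 2.

2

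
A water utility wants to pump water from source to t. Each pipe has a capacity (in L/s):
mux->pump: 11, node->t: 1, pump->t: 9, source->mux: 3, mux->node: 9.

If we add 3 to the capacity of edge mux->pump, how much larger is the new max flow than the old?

0

Original max flow = 3.
Edge mux->pump does not cross the min cut (source side {source}), so extra capacity there cannot help.
New max flow = 3. Increase = 0.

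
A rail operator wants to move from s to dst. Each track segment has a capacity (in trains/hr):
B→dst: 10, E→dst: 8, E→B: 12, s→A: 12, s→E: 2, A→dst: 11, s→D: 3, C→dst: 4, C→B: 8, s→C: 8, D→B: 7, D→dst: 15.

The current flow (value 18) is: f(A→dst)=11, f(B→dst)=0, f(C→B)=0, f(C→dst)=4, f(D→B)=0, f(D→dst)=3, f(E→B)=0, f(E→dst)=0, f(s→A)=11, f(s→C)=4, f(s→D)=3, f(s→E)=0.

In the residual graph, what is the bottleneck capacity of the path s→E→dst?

2

Residual capacities along the path: s→E: 2, E→dst: 8.
Minimum is 2.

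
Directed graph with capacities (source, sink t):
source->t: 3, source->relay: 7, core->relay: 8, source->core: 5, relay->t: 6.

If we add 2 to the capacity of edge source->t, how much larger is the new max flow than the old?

2

Original max flow = 9.
After raising cap(source->t), augmenting paths through that edge carry 2 more units.
New max flow = 11. Increase = 2.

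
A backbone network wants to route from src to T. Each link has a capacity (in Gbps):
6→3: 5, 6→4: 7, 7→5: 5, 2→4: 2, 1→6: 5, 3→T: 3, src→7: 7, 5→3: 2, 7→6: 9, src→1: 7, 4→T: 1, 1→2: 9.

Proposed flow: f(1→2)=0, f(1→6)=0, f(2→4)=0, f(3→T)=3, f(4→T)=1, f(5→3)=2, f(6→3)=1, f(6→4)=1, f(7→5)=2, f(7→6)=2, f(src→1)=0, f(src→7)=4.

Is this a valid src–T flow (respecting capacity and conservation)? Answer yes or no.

Every edge has 0 ≤ f(e) ≤ cap(e).
At each intermediate node, inflow equals outflow.

Yes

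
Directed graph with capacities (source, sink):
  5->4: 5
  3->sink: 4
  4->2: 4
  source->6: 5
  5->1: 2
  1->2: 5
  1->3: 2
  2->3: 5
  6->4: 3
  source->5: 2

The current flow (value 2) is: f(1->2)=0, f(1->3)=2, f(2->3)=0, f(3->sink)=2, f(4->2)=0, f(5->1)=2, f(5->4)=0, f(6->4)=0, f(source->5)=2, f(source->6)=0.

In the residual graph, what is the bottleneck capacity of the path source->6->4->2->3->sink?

2

Residual capacities along the path: source->6: 5, 6->4: 3, 4->2: 4, 2->3: 5, 3->sink: 2.
Minimum is 2.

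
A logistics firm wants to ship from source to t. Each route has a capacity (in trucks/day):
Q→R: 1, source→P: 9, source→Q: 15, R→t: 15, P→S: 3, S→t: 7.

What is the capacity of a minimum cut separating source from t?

Max flow = 4 (via 2 augmenting paths).
In the residual at optimum, the set reachable from source is {P, Q, source}.
Cut edges: Q→R (cap 1), P→S (cap 3). Sum = 4.

4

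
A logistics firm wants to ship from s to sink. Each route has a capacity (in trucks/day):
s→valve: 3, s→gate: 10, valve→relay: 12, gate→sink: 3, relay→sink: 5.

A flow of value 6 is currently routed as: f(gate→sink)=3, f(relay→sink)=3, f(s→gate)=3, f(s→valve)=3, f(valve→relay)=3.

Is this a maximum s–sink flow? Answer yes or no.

Residual reachable from s: {gate, s}; sink is not reachable.
Saturated cut: s→valve, gate→sink with total capacity 6 = current flow value. Flow is maximum.

Yes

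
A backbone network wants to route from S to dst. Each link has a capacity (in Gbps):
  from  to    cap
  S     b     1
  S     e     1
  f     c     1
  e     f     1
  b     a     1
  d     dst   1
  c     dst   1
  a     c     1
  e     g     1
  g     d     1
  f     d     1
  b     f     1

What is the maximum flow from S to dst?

Augment S->e->g->d->dst: bottleneck 1. Total 1.
Augment S->b->f->c->dst: bottleneck 1. Total 2.
No augmenting path remains in the residual graph.

2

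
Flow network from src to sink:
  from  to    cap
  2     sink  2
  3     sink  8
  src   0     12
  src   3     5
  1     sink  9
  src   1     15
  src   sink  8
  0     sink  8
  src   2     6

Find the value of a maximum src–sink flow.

32

Augment src->sink: bottleneck 8. Total 8.
Augment src->0->sink: bottleneck 8. Total 16.
Augment src->1->sink: bottleneck 9. Total 25.
Augment src->2->sink: bottleneck 2. Total 27.
Augment src->3->sink: bottleneck 5. Total 32.
No augmenting path remains in the residual graph.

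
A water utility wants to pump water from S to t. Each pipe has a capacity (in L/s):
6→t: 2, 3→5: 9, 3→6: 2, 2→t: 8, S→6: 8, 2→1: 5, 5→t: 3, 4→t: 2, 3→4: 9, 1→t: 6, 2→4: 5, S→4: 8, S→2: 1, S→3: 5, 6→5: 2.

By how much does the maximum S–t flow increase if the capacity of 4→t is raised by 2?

2

Original max flow = 8.
After raising cap(4→t), augmenting paths through that edge carry 2 more units.
New max flow = 10. Increase = 2.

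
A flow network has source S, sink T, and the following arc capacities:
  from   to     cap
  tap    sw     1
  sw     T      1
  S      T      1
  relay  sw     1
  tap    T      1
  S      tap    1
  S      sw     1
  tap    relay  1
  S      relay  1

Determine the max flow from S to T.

3

Augment S→T: bottleneck 1. Total 1.
Augment S→tap→T: bottleneck 1. Total 2.
Augment S→sw→T: bottleneck 1. Total 3.
No augmenting path remains in the residual graph.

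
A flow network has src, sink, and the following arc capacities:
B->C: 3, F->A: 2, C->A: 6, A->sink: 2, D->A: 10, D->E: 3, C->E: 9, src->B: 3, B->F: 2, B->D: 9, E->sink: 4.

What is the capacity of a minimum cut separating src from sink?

Max flow = 3 (via 1 augmenting path).
In the residual at optimum, the set reachable from src is {src}.
Cut edges: src->B (cap 3). Sum = 3.

3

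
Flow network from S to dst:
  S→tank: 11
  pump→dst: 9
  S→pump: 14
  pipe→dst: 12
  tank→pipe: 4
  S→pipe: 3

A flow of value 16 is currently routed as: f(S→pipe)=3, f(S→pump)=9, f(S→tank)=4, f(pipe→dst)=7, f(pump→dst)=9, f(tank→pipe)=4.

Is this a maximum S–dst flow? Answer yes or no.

Yes

Residual reachable from S: {S, pump, tank}; dst is not reachable.
Saturated cut: S→pipe, tank→pipe, pump→dst with total capacity 16 = current flow value. Flow is maximum.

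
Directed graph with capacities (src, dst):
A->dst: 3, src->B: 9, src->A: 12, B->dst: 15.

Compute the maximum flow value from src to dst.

Augment src->B->dst: bottleneck 9. Total 9.
Augment src->A->dst: bottleneck 3. Total 12.
No augmenting path remains in the residual graph.

12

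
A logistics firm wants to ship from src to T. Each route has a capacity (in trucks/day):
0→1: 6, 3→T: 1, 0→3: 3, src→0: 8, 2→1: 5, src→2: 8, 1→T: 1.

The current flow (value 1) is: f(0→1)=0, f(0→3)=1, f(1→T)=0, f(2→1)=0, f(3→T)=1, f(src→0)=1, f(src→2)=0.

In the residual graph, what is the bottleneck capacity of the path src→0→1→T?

1

Residual capacities along the path: src→0: 7, 0→1: 6, 1→T: 1.
Minimum is 1.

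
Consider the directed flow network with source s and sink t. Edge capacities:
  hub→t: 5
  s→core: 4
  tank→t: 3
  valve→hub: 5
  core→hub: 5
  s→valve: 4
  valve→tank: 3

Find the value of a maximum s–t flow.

8

Augment s→valve→tank→t: bottleneck 3. Total 3.
Augment s→valve→hub→t: bottleneck 1. Total 4.
Augment s→core→hub→t: bottleneck 4. Total 8.
No augmenting path remains in the residual graph.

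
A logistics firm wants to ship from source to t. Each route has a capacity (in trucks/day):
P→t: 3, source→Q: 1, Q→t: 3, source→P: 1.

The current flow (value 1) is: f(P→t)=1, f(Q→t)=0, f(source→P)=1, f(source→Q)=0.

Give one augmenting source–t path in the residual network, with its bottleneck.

source→Q→t, bottleneck 1

Residual along source→Q→t: source→Q: 1, Q→t: 3.
Bottleneck = min = 1.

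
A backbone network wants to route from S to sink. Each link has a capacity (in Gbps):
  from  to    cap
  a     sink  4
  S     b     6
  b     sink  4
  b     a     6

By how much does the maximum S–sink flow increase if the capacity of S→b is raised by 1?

Original max flow = 6.
After raising cap(S→b), augmenting paths through that edge carry 1 more unit.
New max flow = 7. Increase = 1.

1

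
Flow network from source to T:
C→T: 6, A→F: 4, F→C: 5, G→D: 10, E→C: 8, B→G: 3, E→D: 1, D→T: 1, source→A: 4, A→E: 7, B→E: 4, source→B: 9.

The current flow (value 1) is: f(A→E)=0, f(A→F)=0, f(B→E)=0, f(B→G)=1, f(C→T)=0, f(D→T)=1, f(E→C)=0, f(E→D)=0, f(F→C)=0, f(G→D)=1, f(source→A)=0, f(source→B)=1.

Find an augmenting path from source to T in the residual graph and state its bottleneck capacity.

source→B→E→C→T, bottleneck 4

Residual along source→B→E→C→T: source→B: 8, B→E: 4, E→C: 8, C→T: 6.
Bottleneck = min = 4.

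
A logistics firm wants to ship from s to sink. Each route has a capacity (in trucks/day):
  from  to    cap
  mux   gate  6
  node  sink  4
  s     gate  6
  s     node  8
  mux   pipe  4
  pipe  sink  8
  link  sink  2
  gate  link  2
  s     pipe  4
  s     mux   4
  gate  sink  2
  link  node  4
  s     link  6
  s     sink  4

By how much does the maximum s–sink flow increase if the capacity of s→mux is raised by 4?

Original max flow = 20.
Even with extra capacity on s→mux, another cut of capacity 20 remains binding.
New max flow = 20. Increase = 0.

0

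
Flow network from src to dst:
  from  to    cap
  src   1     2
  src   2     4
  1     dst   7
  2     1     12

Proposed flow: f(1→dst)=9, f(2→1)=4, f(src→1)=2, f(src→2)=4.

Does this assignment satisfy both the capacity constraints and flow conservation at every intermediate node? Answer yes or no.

No

Capacity violated on 1→dst: flow 9 > capacity 7.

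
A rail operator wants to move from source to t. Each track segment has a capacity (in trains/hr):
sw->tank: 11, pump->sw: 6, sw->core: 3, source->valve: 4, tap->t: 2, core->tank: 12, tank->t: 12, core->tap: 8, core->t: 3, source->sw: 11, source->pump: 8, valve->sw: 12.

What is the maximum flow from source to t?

14

Augment source->sw->core->t: bottleneck 3. Total 3.
Augment source->sw->tank->t: bottleneck 8. Total 11.
Augment source->pump->sw->tank->t: bottleneck 3. Total 14.
No augmenting path remains in the residual graph.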